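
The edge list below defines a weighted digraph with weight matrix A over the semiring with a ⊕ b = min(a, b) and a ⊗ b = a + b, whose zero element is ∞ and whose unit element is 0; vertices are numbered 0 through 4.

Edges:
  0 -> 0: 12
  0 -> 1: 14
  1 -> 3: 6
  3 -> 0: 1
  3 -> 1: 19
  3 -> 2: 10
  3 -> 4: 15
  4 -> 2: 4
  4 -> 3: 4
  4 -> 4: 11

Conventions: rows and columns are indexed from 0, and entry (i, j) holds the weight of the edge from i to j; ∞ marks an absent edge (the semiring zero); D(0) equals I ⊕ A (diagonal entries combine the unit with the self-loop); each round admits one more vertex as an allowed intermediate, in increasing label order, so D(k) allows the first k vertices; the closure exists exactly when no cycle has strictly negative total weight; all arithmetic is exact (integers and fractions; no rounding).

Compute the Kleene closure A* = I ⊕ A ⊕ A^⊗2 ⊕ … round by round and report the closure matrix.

D(0):
  [0, 14, ∞, ∞, ∞]
  [∞, 0, ∞, 6, ∞]
  [∞, ∞, 0, ∞, ∞]
  [1, 19, 10, 0, 15]
  [∞, ∞, 4, 4, 0]
D(1):
  [0, 14, ∞, ∞, ∞]
  [∞, 0, ∞, 6, ∞]
  [∞, ∞, 0, ∞, ∞]
  [1, 15, 10, 0, 15]
  [∞, ∞, 4, 4, 0]
D(2):
  [0, 14, ∞, 20, ∞]
  [∞, 0, ∞, 6, ∞]
  [∞, ∞, 0, ∞, ∞]
  [1, 15, 10, 0, 15]
  [∞, ∞, 4, 4, 0]
D(3):
  [0, 14, ∞, 20, ∞]
  [∞, 0, ∞, 6, ∞]
  [∞, ∞, 0, ∞, ∞]
  [1, 15, 10, 0, 15]
  [∞, ∞, 4, 4, 0]
D(4):
  [0, 14, 30, 20, 35]
  [7, 0, 16, 6, 21]
  [∞, ∞, 0, ∞, ∞]
  [1, 15, 10, 0, 15]
  [5, 19, 4, 4, 0]
D(5):
  [0, 14, 30, 20, 35]
  [7, 0, 16, 6, 21]
  [∞, ∞, 0, ∞, ∞]
  [1, 15, 10, 0, 15]
  [5, 19, 4, 4, 0]
Answer: A* = [[0, 14, 30, 20, 35], [7, 0, 16, 6, 21], [∞, ∞, 0, ∞, ∞], [1, 15, 10, 0, 15], [5, 19, 4, 4, 0]]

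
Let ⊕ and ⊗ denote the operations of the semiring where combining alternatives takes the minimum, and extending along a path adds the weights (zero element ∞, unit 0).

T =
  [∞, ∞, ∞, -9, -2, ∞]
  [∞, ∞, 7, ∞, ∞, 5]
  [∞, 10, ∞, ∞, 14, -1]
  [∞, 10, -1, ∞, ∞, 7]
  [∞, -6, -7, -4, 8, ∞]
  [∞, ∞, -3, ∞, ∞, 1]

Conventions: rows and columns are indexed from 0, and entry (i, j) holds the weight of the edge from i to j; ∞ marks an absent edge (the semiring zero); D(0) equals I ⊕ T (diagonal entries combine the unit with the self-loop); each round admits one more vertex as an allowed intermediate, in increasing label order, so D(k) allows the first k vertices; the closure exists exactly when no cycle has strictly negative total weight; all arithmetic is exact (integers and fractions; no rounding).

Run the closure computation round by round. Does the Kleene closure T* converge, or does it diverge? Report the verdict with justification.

D(0):
  [0, ∞, ∞, -9, -2, ∞]
  [∞, 0, 7, ∞, ∞, 5]
  [∞, 10, 0, ∞, 14, -1]
  [∞, 10, -1, 0, ∞, 7]
  [∞, -6, -7, -4, 0, ∞]
  [∞, ∞, -3, ∞, ∞, 0]
D(1):
  [0, ∞, ∞, -9, -2, ∞]
  [∞, 0, 7, ∞, ∞, 5]
  [∞, 10, 0, ∞, 14, -1]
  [∞, 10, -1, 0, ∞, 7]
  [∞, -6, -7, -4, 0, ∞]
  [∞, ∞, -3, ∞, ∞, 0]
D(2):
  [0, ∞, ∞, -9, -2, ∞]
  [∞, 0, 7, ∞, ∞, 5]
  [∞, 10, 0, ∞, 14, -1]
  [∞, 10, -1, 0, ∞, 7]
  [∞, -6, -7, -4, 0, -1]
  [∞, ∞, -3, ∞, ∞, 0]
Detection: at round 3, diagonal entry (5, 5) turns strictly negative.
Key observation: the cycle 5->2->5 has total weight (-3) + (-1), which is strictly negative.
Answer: DIVERGES — negative cycle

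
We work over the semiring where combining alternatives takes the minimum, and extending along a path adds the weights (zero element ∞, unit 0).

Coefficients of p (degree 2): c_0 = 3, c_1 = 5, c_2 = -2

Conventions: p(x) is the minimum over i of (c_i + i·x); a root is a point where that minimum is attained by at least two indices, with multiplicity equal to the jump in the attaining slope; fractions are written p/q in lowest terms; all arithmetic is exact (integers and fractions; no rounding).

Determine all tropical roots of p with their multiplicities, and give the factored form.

hull edge (i=0, c=3) to (i=2, c=-2): slope -5/2, span 2
Factored form: p(x) = -2 ⊗ (x ⊕ 5/2) ⊗ (x ⊕ 5/2)
Answer: roots = 5/2 (mult 2)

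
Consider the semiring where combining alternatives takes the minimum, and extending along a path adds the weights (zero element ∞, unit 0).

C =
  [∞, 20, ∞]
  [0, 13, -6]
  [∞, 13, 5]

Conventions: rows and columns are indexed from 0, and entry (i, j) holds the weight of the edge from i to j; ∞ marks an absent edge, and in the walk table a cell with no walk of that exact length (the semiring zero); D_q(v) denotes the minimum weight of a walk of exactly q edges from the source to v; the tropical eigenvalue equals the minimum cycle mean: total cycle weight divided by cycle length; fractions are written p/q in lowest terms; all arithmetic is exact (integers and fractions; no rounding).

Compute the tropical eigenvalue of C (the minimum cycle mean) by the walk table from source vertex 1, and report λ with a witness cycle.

q=0: [∞, 0, ∞]
q=1: [0, 13, -6]
q=2: [13, 7, -1]
q=3: [7, 12, 1]
Optimal cycle mean attained by: cycle 1->2->1, total (-6) + 13, length 2.
Answer: λ = 7/2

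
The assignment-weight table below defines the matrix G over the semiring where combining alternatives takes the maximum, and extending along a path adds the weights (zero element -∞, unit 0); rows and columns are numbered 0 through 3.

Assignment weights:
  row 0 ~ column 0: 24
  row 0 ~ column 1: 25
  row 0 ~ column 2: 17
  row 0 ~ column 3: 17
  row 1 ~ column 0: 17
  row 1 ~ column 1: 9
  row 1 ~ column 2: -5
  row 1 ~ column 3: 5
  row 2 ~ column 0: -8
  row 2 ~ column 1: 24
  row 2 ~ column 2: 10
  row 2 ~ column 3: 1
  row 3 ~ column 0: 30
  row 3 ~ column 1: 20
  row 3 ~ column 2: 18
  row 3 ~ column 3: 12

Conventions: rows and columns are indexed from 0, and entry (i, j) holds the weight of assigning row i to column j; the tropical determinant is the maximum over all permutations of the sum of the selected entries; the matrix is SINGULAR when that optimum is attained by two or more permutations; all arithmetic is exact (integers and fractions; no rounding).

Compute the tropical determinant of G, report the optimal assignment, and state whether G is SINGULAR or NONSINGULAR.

σ = (0, 1, 2, 3): 24 + 9 + 10 + 12 = 55
σ = (0, 1, 3, 2): 24 + 9 + 1 + 18 = 52
σ = (0, 2, 1, 3): 24 + (-5) + 24 + 12 = 55
σ = (0, 2, 3, 1): 24 + (-5) + 1 + 20 = 40
σ = (0, 3, 1, 2): 24 + 5 + 24 + 18 = 71
σ = (0, 3, 2, 1): 24 + 5 + 10 + 20 = 59
σ = (1, 0, 2, 3): 25 + 17 + 10 + 12 = 64
σ = (1, 0, 3, 2): 25 + 17 + 1 + 18 = 61
σ = (1, 2, 0, 3): 25 + (-5) + (-8) + 12 = 24
σ = (1, 2, 3, 0): 25 + (-5) + 1 + 30 = 51
σ = (1, 3, 0, 2): 25 + 5 + (-8) + 18 = 40
σ = (1, 3, 2, 0): 25 + 5 + 10 + 30 = 70
σ = (2, 0, 1, 3): 17 + 17 + 24 + 12 = 70
σ = (2, 0, 3, 1): 17 + 17 + 1 + 20 = 55
σ = (2, 1, 0, 3): 17 + 9 + (-8) + 12 = 30
σ = (2, 1, 3, 0): 17 + 9 + 1 + 30 = 57
σ = (2, 3, 0, 1): 17 + 5 + (-8) + 20 = 34
σ = (2, 3, 1, 0): 17 + 5 + 24 + 30 = 76
σ = (3, 0, 1, 2): 17 + 17 + 24 + 18 = 76
σ = (3, 0, 2, 1): 17 + 17 + 10 + 20 = 64
σ = (3, 1, 0, 2): 17 + 9 + (-8) + 18 = 36
σ = (3, 1, 2, 0): 17 + 9 + 10 + 30 = 66
σ = (3, 2, 0, 1): 17 + (-5) + (-8) + 20 = 24
σ = (3, 2, 1, 0): 17 + (-5) + 24 + 30 = 66
Optimal value attained by: σ = (2, 3, 1, 0).
Answer: det⊕(G) = 76; verdict: SINGULAR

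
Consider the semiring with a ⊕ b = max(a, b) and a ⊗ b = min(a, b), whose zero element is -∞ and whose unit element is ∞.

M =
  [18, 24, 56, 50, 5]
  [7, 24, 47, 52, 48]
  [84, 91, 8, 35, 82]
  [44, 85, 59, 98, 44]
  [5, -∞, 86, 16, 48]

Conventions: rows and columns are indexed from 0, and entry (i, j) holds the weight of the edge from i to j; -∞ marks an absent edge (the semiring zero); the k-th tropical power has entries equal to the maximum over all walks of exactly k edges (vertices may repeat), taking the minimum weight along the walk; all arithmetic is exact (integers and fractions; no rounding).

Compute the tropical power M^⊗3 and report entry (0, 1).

M^⊗2:
  [56, 56, 50, 50, 56]
  [47, 52, 52, 52, 48]
  [35, 35, 82, 52, 48]
  [59, 85, 59, 98, 59]
  [84, 86, 48, 35, 82]
M^⊗3:
  [50, 50, 56, 52, 50]
  [52, 52, 52, 52, 52]
  [82, 82, 52, 52, 82]
  [59, 85, 59, 98, 59]
  [48, 48, 82, 52, 48]
Key observation: the optimum is the walk 0->3->3->1, with weight 50 min 98 min 85 = 50.
Optimal value attained by: walk 0->3->3->1.
Answer: (M^⊗3)[0][1] = 50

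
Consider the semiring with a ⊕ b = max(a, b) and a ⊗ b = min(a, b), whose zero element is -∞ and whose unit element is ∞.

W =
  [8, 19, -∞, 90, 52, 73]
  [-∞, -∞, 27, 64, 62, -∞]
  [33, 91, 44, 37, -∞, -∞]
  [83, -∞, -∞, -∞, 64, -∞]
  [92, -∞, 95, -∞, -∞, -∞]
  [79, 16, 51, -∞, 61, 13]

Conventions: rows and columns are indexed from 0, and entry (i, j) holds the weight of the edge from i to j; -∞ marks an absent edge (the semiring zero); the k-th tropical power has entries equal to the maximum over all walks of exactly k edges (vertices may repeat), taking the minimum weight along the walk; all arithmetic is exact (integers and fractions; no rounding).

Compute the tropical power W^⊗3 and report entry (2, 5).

W^⊗2:
  [83, 16, 52, 19, 64, 13]
  [64, 27, 62, 27, 64, -∞]
  [37, 44, 44, 64, 62, 33]
  [64, 19, 64, 83, 52, 73]
  [33, 91, 44, 90, 52, 73]
  [61, 51, 61, 79, 52, 73]
W^⊗3:
  [64, 52, 64, 83, 52, 73]
  [64, 62, 64, 64, 52, 64]
  [64, 44, 62, 44, 64, 37]
  [83, 64, 52, 64, 64, 64]
  [83, 44, 52, 64, 64, 33]
  [79, 61, 52, 61, 64, 61]
Key observation: the optimum is the walk 2->3->0->5, with weight 37 min 83 min 73 = 37.
Optimal value attained by: walk 2->3->0->5.
Answer: (W^⊗3)[2][5] = 37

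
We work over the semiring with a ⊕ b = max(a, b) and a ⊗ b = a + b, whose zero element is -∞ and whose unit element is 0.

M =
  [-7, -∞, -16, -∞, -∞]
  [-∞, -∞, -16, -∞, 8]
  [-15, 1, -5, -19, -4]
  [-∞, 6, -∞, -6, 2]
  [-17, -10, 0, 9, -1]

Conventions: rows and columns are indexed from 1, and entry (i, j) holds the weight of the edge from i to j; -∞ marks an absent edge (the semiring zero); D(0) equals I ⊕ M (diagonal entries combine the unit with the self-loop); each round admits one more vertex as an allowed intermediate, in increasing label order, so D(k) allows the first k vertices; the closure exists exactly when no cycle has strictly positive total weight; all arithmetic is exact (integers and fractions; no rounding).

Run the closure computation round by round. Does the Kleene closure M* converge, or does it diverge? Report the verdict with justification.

D(0):
  [0, -∞, -16, -∞, -∞]
  [-∞, 0, -16, -∞, 8]
  [-15, 1, 0, -19, -4]
  [-∞, 6, -∞, 0, 2]
  [-17, -10, 0, 9, 0]
D(1):
  [0, -∞, -16, -∞, -∞]
  [-∞, 0, -16, -∞, 8]
  [-15, 1, 0, -19, -4]
  [-∞, 6, -∞, 0, 2]
  [-17, -10, 0, 9, 0]
D(2):
  [0, -∞, -16, -∞, -∞]
  [-∞, 0, -16, -∞, 8]
  [-15, 1, 0, -19, 9]
  [-∞, 6, -10, 0, 14]
  [-17, -10, 0, 9, 0]
Detection: at round 3, diagonal entry (5, 5) turns strictly positive.
Key observation: the cycle 5->3->2->5 has total weight 0 + 1 + 8, which is strictly positive.
Answer: DIVERGES — positive cycle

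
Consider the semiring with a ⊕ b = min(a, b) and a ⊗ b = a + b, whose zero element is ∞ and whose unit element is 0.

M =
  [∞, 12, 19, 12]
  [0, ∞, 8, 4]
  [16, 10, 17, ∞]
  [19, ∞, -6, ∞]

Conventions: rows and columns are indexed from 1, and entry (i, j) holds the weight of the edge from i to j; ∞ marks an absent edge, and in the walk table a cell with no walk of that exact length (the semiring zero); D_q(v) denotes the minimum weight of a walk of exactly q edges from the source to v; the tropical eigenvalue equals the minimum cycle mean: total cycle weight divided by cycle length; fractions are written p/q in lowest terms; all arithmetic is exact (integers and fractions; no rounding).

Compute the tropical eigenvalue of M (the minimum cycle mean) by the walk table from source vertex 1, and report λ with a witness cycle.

q=0: [0, ∞, ∞, ∞]
q=1: [∞, 12, 19, 12]
q=2: [12, 29, 6, 16]
q=3: [22, 16, 10, 24]
q=4: [16, 20, 18, 20]
Optimal cycle mean attained by: cycle 2->4->3->2, total 4 + (-6) + 10, length 3.
Answer: λ = 8/3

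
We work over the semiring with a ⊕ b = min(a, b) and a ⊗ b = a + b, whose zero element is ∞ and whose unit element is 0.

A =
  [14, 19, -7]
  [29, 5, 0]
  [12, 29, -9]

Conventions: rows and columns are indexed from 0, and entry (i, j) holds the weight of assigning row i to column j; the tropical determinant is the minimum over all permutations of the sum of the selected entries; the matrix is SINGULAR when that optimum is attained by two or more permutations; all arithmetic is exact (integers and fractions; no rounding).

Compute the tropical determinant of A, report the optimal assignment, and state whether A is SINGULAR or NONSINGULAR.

σ = (0, 1, 2): 14 + 5 + (-9) = 10
σ = (0, 2, 1): 14 + 0 + 29 = 43
σ = (1, 0, 2): 19 + 29 + (-9) = 39
σ = (1, 2, 0): 19 + 0 + 12 = 31
σ = (2, 0, 1): (-7) + 29 + 29 = 51
σ = (2, 1, 0): (-7) + 5 + 12 = 10
Optimal value attained by: σ = (0, 1, 2).
Answer: det⊕(A) = 10; verdict: SINGULAR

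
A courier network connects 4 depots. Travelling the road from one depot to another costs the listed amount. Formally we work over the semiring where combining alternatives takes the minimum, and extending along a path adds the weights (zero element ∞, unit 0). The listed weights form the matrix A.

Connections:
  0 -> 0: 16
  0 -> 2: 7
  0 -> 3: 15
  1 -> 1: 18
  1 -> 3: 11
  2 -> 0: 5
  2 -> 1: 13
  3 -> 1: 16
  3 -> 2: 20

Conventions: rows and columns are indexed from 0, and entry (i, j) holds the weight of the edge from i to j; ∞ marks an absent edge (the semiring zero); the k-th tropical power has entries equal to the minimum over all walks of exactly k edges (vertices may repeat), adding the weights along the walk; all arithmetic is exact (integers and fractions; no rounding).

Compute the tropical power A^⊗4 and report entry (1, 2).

A^⊗2:
  [12, 20, 23, 31]
  [∞, 27, 31, 29]
  [21, 31, 12, 20]
  [25, 33, ∞, 27]
A^⊗3:
  [28, 36, 19, 27]
  [36, 44, 49, 38]
  [17, 25, 28, 36]
  [41, 43, 32, 40]
A^⊗4:
  [24, 32, 35, 43]
  [52, 54, 43, 51]
  [33, 41, 24, 32]
  [37, 45, 48, 54]
Key observation: the optimum is the walk 1->3->2->0->2, with weight 11 + 20 + 5 + 7 = 43.
Optimal value attained by: walk 1->3->2->0->2.
Answer: (A^⊗4)[1][2] = 43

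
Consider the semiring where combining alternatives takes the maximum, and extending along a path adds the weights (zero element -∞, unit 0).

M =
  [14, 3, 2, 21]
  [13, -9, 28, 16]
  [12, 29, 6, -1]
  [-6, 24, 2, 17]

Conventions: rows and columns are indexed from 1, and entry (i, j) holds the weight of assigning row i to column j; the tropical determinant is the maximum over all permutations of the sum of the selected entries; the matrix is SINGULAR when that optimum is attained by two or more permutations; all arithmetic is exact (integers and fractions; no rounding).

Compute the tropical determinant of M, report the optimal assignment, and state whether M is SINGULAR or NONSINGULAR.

σ = (1, 2, 3, 4): 14 + (-9) + 6 + 17 = 28
σ = (1, 2, 4, 3): 14 + (-9) + (-1) + 2 = 6
σ = (1, 3, 2, 4): 14 + 28 + 29 + 17 = 88
σ = (1, 3, 4, 2): 14 + 28 + (-1) + 24 = 65
σ = (1, 4, 2, 3): 14 + 16 + 29 + 2 = 61
σ = (1, 4, 3, 2): 14 + 16 + 6 + 24 = 60
σ = (2, 1, 3, 4): 3 + 13 + 6 + 17 = 39
σ = (2, 1, 4, 3): 3 + 13 + (-1) + 2 = 17
σ = (2, 3, 1, 4): 3 + 28 + 12 + 17 = 60
σ = (2, 3, 4, 1): 3 + 28 + (-1) + (-6) = 24
σ = (2, 4, 1, 3): 3 + 16 + 12 + 2 = 33
σ = (2, 4, 3, 1): 3 + 16 + 6 + (-6) = 19
σ = (3, 1, 2, 4): 2 + 13 + 29 + 17 = 61
σ = (3, 1, 4, 2): 2 + 13 + (-1) + 24 = 38
σ = (3, 2, 1, 4): 2 + (-9) + 12 + 17 = 22
σ = (3, 2, 4, 1): 2 + (-9) + (-1) + (-6) = -14
σ = (3, 4, 1, 2): 2 + 16 + 12 + 24 = 54
σ = (3, 4, 2, 1): 2 + 16 + 29 + (-6) = 41
σ = (4, 1, 2, 3): 21 + 13 + 29 + 2 = 65
σ = (4, 1, 3, 2): 21 + 13 + 6 + 24 = 64
σ = (4, 2, 1, 3): 21 + (-9) + 12 + 2 = 26
σ = (4, 2, 3, 1): 21 + (-9) + 6 + (-6) = 12
σ = (4, 3, 1, 2): 21 + 28 + 12 + 24 = 85
σ = (4, 3, 2, 1): 21 + 28 + 29 + (-6) = 72
Optimal value attained by: σ = (1, 3, 2, 4).
Answer: det⊕(M) = 88; verdict: NONSINGULAR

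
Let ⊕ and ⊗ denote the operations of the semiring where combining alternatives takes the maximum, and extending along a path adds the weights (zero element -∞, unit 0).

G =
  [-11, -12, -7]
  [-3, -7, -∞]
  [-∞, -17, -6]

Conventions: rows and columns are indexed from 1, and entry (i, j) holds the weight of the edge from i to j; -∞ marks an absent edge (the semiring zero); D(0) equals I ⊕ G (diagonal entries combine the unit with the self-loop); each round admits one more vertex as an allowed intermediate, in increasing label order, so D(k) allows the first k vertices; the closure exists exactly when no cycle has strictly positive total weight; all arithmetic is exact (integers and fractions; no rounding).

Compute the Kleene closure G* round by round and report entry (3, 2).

D(0):
  [0, -12, -7]
  [-3, 0, -∞]
  [-∞, -17, 0]
D(1):
  [0, -12, -7]
  [-3, 0, -10]
  [-∞, -17, 0]
D(2):
  [0, -12, -7]
  [-3, 0, -10]
  [-20, -17, 0]
D(3):
  [0, -12, -7]
  [-3, 0, -10]
  [-20, -17, 0]
Answer: G*[3][2] = -17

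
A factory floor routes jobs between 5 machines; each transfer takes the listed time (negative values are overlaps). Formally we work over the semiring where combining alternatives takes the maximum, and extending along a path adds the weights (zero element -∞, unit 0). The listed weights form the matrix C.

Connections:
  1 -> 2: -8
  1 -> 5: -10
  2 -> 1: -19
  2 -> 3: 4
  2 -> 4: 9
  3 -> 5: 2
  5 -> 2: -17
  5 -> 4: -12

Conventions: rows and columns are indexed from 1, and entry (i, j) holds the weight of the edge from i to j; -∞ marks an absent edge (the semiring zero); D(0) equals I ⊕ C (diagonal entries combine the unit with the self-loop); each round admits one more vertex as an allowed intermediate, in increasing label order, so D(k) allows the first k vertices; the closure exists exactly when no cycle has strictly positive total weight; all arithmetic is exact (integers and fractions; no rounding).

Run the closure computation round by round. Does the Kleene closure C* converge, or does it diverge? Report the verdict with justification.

D(0):
  [0, -8, -∞, -∞, -10]
  [-19, 0, 4, 9, -∞]
  [-∞, -∞, 0, -∞, 2]
  [-∞, -∞, -∞, 0, -∞]
  [-∞, -17, -∞, -12, 0]
D(1):
  [0, -8, -∞, -∞, -10]
  [-19, 0, 4, 9, -29]
  [-∞, -∞, 0, -∞, 2]
  [-∞, -∞, -∞, 0, -∞]
  [-∞, -17, -∞, -12, 0]
D(2):
  [0, -8, -4, 1, -10]
  [-19, 0, 4, 9, -29]
  [-∞, -∞, 0, -∞, 2]
  [-∞, -∞, -∞, 0, -∞]
  [-36, -17, -13, -8, 0]
D(3):
  [0, -8, -4, 1, -2]
  [-19, 0, 4, 9, 6]
  [-∞, -∞, 0, -∞, 2]
  [-∞, -∞, -∞, 0, -∞]
  [-36, -17, -13, -8, 0]
D(4):
  [0, -8, -4, 1, -2]
  [-19, 0, 4, 9, 6]
  [-∞, -∞, 0, -∞, 2]
  [-∞, -∞, -∞, 0, -∞]
  [-36, -17, -13, -8, 0]
D(5):
  [0, -8, -4, 1, -2]
  [-19, 0, 4, 9, 6]
  [-34, -15, 0, -6, 2]
  [-∞, -∞, -∞, 0, -∞]
  [-36, -17, -13, -8, 0]
Key observation: every diagonal entry stays at the unit through all rounds, so no improving cycle exists.
Answer: CONVERGES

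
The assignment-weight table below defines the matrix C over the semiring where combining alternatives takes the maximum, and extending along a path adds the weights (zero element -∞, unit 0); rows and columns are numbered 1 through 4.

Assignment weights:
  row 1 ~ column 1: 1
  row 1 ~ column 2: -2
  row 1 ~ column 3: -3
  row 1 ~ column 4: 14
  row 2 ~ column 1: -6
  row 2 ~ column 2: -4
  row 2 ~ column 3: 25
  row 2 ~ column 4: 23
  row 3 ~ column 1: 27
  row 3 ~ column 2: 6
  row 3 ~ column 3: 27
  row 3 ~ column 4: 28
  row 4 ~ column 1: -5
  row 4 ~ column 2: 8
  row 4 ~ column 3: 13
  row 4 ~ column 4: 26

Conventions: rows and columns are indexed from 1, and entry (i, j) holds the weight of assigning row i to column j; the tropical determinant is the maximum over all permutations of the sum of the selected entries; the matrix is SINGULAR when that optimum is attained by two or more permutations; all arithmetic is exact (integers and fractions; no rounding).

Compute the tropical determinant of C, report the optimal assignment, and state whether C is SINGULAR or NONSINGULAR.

σ = (1, 2, 3, 4): 1 + (-4) + 27 + 26 = 50
σ = (1, 2, 4, 3): 1 + (-4) + 28 + 13 = 38
σ = (1, 3, 2, 4): 1 + 25 + 6 + 26 = 58
σ = (1, 3, 4, 2): 1 + 25 + 28 + 8 = 62
σ = (1, 4, 2, 3): 1 + 23 + 6 + 13 = 43
σ = (1, 4, 3, 2): 1 + 23 + 27 + 8 = 59
σ = (2, 1, 3, 4): (-2) + (-6) + 27 + 26 = 45
σ = (2, 1, 4, 3): (-2) + (-6) + 28 + 13 = 33
σ = (2, 3, 1, 4): (-2) + 25 + 27 + 26 = 76
σ = (2, 3, 4, 1): (-2) + 25 + 28 + (-5) = 46
σ = (2, 4, 1, 3): (-2) + 23 + 27 + 13 = 61
σ = (2, 4, 3, 1): (-2) + 23 + 27 + (-5) = 43
σ = (3, 1, 2, 4): (-3) + (-6) + 6 + 26 = 23
σ = (3, 1, 4, 2): (-3) + (-6) + 28 + 8 = 27
σ = (3, 2, 1, 4): (-3) + (-4) + 27 + 26 = 46
σ = (3, 2, 4, 1): (-3) + (-4) + 28 + (-5) = 16
σ = (3, 4, 1, 2): (-3) + 23 + 27 + 8 = 55
σ = (3, 4, 2, 1): (-3) + 23 + 6 + (-5) = 21
σ = (4, 1, 2, 3): 14 + (-6) + 6 + 13 = 27
σ = (4, 1, 3, 2): 14 + (-6) + 27 + 8 = 43
σ = (4, 2, 1, 3): 14 + (-4) + 27 + 13 = 50
σ = (4, 2, 3, 1): 14 + (-4) + 27 + (-5) = 32
σ = (4, 3, 1, 2): 14 + 25 + 27 + 8 = 74
σ = (4, 3, 2, 1): 14 + 25 + 6 + (-5) = 40
Optimal value attained by: σ = (2, 3, 1, 4).
Answer: det⊕(C) = 76; verdict: NONSINGULAR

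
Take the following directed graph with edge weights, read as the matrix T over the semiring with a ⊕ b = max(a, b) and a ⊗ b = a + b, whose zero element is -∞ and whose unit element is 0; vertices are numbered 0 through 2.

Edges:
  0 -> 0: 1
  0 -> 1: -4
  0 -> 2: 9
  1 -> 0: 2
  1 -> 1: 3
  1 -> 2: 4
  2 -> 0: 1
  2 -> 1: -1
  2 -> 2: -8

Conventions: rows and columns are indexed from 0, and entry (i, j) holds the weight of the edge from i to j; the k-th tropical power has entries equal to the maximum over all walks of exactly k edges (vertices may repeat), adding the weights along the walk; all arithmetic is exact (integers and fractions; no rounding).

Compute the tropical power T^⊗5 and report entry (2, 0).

T^⊗2:
  [10, 8, 10]
  [5, 6, 11]
  [2, 2, 10]
T^⊗3:
  [11, 11, 19]
  [12, 10, 14]
  [11, 9, 11]
T^⊗4:
  [20, 18, 20]
  [15, 13, 21]
  [12, 12, 20]
T^⊗5:
  [21, 21, 29]
  [22, 20, 24]
  [21, 19, 21]
Key observation: the optimum is the walk 2->0->2->0->2->0, with weight 1 + 9 + 1 + 9 + 1 = 21.
Optimal value attained by: walk 2->0->2->0->2->0.
Answer: (T^⊗5)[2][0] = 21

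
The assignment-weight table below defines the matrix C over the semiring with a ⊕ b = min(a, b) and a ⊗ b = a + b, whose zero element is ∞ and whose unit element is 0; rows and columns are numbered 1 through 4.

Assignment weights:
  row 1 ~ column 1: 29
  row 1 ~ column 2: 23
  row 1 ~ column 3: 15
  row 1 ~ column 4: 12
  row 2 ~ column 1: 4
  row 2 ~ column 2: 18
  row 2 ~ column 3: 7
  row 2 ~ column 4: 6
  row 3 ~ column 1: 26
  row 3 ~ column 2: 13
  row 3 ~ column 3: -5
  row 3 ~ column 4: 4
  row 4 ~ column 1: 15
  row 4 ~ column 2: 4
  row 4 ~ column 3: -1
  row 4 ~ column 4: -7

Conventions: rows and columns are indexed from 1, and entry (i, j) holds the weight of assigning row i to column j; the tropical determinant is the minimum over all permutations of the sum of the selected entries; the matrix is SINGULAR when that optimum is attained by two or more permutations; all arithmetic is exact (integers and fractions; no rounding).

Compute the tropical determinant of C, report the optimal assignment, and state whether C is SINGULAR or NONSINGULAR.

σ = (1, 2, 3, 4): 29 + 18 + (-5) + (-7) = 35
σ = (1, 2, 4, 3): 29 + 18 + 4 + (-1) = 50
σ = (1, 3, 2, 4): 29 + 7 + 13 + (-7) = 42
σ = (1, 3, 4, 2): 29 + 7 + 4 + 4 = 44
σ = (1, 4, 2, 3): 29 + 6 + 13 + (-1) = 47
σ = (1, 4, 3, 2): 29 + 6 + (-5) + 4 = 34
σ = (2, 1, 3, 4): 23 + 4 + (-5) + (-7) = 15
σ = (2, 1, 4, 3): 23 + 4 + 4 + (-1) = 30
σ = (2, 3, 1, 4): 23 + 7 + 26 + (-7) = 49
σ = (2, 3, 4, 1): 23 + 7 + 4 + 15 = 49
σ = (2, 4, 1, 3): 23 + 6 + 26 + (-1) = 54
σ = (2, 4, 3, 1): 23 + 6 + (-5) + 15 = 39
σ = (3, 1, 2, 4): 15 + 4 + 13 + (-7) = 25
σ = (3, 1, 4, 2): 15 + 4 + 4 + 4 = 27
σ = (3, 2, 1, 4): 15 + 18 + 26 + (-7) = 52
σ = (3, 2, 4, 1): 15 + 18 + 4 + 15 = 52
σ = (3, 4, 1, 2): 15 + 6 + 26 + 4 = 51
σ = (3, 4, 2, 1): 15 + 6 + 13 + 15 = 49
σ = (4, 1, 2, 3): 12 + 4 + 13 + (-1) = 28
σ = (4, 1, 3, 2): 12 + 4 + (-5) + 4 = 15
σ = (4, 2, 1, 3): 12 + 18 + 26 + (-1) = 55
σ = (4, 2, 3, 1): 12 + 18 + (-5) + 15 = 40
σ = (4, 3, 1, 2): 12 + 7 + 26 + 4 = 49
σ = (4, 3, 2, 1): 12 + 7 + 13 + 15 = 47
Optimal value attained by: σ = (2, 1, 3, 4).
Answer: det⊕(C) = 15; verdict: SINGULAR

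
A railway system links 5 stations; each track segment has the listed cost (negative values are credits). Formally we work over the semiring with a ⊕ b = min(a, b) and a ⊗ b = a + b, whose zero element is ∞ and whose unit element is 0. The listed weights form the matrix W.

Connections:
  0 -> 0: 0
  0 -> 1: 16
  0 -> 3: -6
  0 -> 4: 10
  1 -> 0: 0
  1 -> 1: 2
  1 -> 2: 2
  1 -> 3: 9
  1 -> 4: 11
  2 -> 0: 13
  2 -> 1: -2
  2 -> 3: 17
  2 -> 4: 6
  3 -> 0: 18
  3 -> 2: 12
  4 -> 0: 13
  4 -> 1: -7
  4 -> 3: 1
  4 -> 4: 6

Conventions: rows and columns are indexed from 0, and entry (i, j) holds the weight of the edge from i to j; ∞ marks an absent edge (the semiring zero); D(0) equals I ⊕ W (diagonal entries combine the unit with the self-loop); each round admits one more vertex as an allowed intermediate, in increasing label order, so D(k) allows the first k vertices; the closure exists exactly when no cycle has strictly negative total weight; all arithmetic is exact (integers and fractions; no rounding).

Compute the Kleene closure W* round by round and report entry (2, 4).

D(0):
  [0, 16, ∞, -6, 10]
  [0, 0, 2, 9, 11]
  [13, -2, 0, 17, 6]
  [18, ∞, 12, 0, ∞]
  [13, -7, ∞, 1, 0]
D(1):
  [0, 16, ∞, -6, 10]
  [0, 0, 2, -6, 10]
  [13, -2, 0, 7, 6]
  [18, 34, 12, 0, 28]
  [13, -7, ∞, 1, 0]
D(2):
  [0, 16, 18, -6, 10]
  [0, 0, 2, -6, 10]
  [-2, -2, 0, -8, 6]
  [18, 34, 12, 0, 28]
  [-7, -7, -5, -13, 0]
D(3):
  [0, 16, 18, -6, 10]
  [0, 0, 2, -6, 8]
  [-2, -2, 0, -8, 6]
  [10, 10, 12, 0, 18]
  [-7, -7, -5, -13, 0]
D(4):
  [0, 4, 6, -6, 10]
  [0, 0, 2, -6, 8]
  [-2, -2, 0, -8, 6]
  [10, 10, 12, 0, 18]
  [-7, -7, -5, -13, 0]
D(5):
  [0, 3, 5, -6, 10]
  [0, 0, 2, -6, 8]
  [-2, -2, 0, -8, 6]
  [10, 10, 12, 0, 18]
  [-7, -7, -5, -13, 0]
Answer: W*[2][4] = 6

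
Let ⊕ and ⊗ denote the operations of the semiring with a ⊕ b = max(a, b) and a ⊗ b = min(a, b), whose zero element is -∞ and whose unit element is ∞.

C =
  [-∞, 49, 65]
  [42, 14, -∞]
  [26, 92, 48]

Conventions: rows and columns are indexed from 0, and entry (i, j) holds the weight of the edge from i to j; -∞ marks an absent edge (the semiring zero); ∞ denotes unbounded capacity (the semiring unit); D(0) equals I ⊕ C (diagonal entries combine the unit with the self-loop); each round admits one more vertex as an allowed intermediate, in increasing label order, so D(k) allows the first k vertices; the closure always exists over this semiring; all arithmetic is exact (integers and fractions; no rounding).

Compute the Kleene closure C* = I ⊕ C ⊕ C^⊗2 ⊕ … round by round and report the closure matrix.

D(0):
  [∞, 49, 65]
  [42, ∞, -∞]
  [26, 92, ∞]
D(1):
  [∞, 49, 65]
  [42, ∞, 42]
  [26, 92, ∞]
D(2):
  [∞, 49, 65]
  [42, ∞, 42]
  [42, 92, ∞]
D(3):
  [∞, 65, 65]
  [42, ∞, 42]
  [42, 92, ∞]
Answer: C* = [[∞, 65, 65], [42, ∞, 42], [42, 92, ∞]]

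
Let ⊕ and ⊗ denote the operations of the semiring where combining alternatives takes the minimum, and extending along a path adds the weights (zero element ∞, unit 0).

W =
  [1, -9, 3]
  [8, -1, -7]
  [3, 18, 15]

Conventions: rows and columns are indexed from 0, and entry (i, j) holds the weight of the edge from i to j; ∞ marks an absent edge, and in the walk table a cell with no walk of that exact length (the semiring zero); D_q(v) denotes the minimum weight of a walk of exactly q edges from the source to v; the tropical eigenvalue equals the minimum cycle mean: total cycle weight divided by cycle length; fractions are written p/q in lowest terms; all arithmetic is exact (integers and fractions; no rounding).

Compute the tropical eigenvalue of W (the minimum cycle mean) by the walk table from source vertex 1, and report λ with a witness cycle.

q=0: [∞, 0, ∞]
q=1: [8, -1, -7]
q=2: [-4, -2, -8]
q=3: [-5, -13, -9]
Optimal cycle mean attained by: cycle 0->1->2->0, total (-9) + (-7) + 3, length 3.
Answer: λ = -13/3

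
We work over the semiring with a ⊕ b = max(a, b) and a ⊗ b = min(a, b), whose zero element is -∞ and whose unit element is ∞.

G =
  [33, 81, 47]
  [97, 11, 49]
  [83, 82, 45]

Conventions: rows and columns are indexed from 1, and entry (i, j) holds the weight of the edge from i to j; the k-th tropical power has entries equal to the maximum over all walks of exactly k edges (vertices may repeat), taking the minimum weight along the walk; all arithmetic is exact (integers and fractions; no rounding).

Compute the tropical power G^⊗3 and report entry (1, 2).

G^⊗2:
  [81, 47, 49]
  [49, 81, 47]
  [82, 81, 49]
G^⊗3:
  [49, 81, 47]
  [81, 49, 49]
  [81, 81, 49]
Key observation: the optimum is the walk 1->2->1->2, with weight 81 min 97 min 81 = 81.
Optimal value attained by: walk 1->2->1->2.
Answer: (G^⊗3)[1][2] = 81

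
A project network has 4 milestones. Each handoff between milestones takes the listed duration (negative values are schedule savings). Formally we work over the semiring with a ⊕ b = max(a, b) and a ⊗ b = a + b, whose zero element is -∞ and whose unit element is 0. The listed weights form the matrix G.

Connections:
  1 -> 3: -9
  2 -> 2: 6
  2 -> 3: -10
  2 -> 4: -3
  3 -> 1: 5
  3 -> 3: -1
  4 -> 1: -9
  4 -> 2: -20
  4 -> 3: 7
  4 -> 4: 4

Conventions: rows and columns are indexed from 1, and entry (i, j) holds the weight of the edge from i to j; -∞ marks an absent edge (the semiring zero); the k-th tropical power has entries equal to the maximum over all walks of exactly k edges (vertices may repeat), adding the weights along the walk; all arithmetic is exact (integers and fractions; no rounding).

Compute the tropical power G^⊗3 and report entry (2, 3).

G^⊗2:
  [-4, -∞, -10, -∞]
  [-5, 12, 4, 3]
  [4, -∞, -2, -∞]
  [12, -14, 11, 8]
G^⊗3:
  [-5, -∞, -11, -∞]
  [9, 18, 10, 9]
  [3, -∞, -3, -∞]
  [16, -8, 15, 12]
Key observation: the optimum is the walk 2->2->4->3, with weight 6 + (-3) + 7 = 10.
Optimal value attained by: walk 2->2->4->3.
Answer: (G^⊗3)[2][3] = 10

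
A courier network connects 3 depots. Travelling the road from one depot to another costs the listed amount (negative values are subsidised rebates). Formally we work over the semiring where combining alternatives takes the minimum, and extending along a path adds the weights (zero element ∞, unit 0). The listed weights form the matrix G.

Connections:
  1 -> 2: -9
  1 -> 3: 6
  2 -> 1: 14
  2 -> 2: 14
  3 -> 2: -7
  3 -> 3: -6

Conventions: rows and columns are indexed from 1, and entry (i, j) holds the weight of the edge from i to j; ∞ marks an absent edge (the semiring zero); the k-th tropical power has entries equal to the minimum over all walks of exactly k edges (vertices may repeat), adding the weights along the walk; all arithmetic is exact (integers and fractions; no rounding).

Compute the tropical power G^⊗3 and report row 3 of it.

G^⊗2:
  [5, -1, 0]
  [28, 5, 20]
  [7, -13, -12]
G^⊗3:
  [13, -7, -6]
  [19, 13, 14]
  [1, -19, -18]
Answer: row 3 of G^⊗3 = [1, -19, -18]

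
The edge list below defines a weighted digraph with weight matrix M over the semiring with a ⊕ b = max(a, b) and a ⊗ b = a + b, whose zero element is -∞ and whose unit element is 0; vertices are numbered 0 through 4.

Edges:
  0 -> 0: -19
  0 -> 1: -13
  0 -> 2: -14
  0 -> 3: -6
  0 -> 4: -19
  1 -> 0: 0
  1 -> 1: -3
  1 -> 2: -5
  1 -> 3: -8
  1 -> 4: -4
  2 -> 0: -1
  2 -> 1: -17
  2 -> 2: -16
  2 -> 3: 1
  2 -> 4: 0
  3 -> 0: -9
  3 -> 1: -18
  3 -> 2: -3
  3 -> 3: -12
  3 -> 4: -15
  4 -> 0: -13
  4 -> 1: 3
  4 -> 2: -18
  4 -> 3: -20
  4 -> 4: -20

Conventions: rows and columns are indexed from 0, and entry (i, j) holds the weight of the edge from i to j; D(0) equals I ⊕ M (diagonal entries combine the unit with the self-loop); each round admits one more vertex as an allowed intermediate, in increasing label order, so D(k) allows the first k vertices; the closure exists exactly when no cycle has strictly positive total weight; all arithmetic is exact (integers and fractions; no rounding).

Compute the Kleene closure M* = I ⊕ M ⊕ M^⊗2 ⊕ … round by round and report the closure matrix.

D(0):
  [0, -13, -14, -6, -19]
  [0, 0, -5, -8, -4]
  [-1, -17, 0, 1, 0]
  [-9, -18, -3, 0, -15]
  [-13, 3, -18, -20, 0]
D(1):
  [0, -13, -14, -6, -19]
  [0, 0, -5, -6, -4]
  [-1, -14, 0, 1, 0]
  [-9, -18, -3, 0, -15]
  [-13, 3, -18, -19, 0]
D(2):
  [0, -13, -14, -6, -17]
  [0, 0, -5, -6, -4]
  [-1, -14, 0, 1, 0]
  [-9, -18, -3, 0, -15]
  [3, 3, -2, -3, 0]
D(3):
  [0, -13, -14, -6, -14]
  [0, 0, -5, -4, -4]
  [-1, -14, 0, 1, 0]
  [-4, -17, -3, 0, -3]
  [3, 3, -2, -1, 0]
D(4):
  [0, -13, -9, -6, -9]
  [0, 0, -5, -4, -4]
  [-1, -14, 0, 1, 0]
  [-4, -17, -3, 0, -3]
  [3, 3, -2, -1, 0]
D(5):
  [0, -6, -9, -6, -9]
  [0, 0, -5, -4, -4]
  [3, 3, 0, 1, 0]
  [0, 0, -3, 0, -3]
  [3, 3, -2, -1, 0]
Answer: M* = [[0, -6, -9, -6, -9], [0, 0, -5, -4, -4], [3, 3, 0, 1, 0], [0, 0, -3, 0, -3], [3, 3, -2, -1, 0]]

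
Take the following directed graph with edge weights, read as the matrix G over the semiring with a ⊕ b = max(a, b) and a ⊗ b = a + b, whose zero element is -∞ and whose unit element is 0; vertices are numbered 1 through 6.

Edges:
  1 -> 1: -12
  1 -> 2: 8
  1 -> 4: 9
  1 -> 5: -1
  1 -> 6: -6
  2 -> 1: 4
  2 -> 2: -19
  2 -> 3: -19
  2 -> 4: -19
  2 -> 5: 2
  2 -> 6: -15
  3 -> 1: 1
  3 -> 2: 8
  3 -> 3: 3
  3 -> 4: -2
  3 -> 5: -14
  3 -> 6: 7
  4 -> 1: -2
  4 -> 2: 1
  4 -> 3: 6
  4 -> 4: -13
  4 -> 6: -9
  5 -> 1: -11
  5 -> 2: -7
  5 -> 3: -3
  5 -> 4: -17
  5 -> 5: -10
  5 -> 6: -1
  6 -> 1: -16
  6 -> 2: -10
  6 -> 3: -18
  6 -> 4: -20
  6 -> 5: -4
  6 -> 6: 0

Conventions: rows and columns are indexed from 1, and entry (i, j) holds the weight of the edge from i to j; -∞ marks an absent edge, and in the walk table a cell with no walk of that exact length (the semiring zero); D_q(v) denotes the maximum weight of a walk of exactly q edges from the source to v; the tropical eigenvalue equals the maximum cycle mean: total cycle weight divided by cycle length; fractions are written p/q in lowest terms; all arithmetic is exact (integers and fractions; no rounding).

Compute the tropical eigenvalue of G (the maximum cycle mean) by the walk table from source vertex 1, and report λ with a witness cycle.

q=0: [0, -∞, -∞, -∞, -∞, -∞]
q=1: [-12, 8, -∞, 9, -1, -6]
q=2: [12, 10, 15, -3, 10, 0]
q=3: [16, 23, 18, 21, 12, 22]
q=4: [27, 26, 27, 25, 25, 25]
q=5: [30, 35, 31, 36, 28, 34]
q=6: [39, 39, 42, 39, 37, 38]
Optimal cycle mean attained by: cycle 1->4->3->2->1, total 9 + 6 + 8 + 4, length 4.
Answer: λ = 27/4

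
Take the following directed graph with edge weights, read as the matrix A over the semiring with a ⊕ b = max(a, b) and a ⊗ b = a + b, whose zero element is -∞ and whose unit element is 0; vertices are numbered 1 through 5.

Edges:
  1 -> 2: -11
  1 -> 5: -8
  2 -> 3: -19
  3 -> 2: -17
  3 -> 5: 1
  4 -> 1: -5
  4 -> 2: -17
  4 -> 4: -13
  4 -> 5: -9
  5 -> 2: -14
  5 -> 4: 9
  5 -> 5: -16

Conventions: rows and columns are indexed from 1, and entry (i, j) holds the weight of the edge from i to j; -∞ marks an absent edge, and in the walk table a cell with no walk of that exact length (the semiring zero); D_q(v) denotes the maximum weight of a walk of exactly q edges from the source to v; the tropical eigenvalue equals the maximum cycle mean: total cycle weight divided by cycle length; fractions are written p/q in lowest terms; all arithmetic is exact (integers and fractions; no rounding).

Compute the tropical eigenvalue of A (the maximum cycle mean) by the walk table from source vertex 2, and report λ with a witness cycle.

q=0: [-∞, 0, -∞, -∞, -∞]
q=1: [-∞, -∞, -19, -∞, -∞]
q=2: [-∞, -36, -∞, -∞, -18]
q=3: [-∞, -32, -55, -9, -34]
q=4: [-14, -26, -51, -22, -18]
q=5: [-27, -25, -45, -9, -22]
Optimal cycle mean attained by: cycle 4->5->4, total (-9) + 9, length 2.
Answer: λ = 0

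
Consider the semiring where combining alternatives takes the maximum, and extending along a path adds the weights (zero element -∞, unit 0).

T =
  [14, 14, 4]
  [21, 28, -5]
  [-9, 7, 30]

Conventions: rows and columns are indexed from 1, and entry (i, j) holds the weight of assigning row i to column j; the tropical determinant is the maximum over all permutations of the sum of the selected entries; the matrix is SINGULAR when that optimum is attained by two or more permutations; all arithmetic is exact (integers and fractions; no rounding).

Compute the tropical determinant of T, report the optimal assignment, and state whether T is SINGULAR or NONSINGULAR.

σ = (1, 2, 3): 14 + 28 + 30 = 72
σ = (1, 3, 2): 14 + (-5) + 7 = 16
σ = (2, 1, 3): 14 + 21 + 30 = 65
σ = (2, 3, 1): 14 + (-5) + (-9) = 0
σ = (3, 1, 2): 4 + 21 + 7 = 32
σ = (3, 2, 1): 4 + 28 + (-9) = 23
Optimal value attained by: σ = (1, 2, 3).
Answer: det⊕(T) = 72; verdict: NONSINGULAR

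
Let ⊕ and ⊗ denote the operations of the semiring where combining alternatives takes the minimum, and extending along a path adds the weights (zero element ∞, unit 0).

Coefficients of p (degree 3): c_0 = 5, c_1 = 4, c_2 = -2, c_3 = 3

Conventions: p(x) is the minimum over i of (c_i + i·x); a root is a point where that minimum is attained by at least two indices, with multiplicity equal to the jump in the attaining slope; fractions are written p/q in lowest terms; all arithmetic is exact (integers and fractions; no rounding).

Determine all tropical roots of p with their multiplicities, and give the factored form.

hull edge (i=0, c=5) to (i=2, c=-2): slope -7/2, span 2
hull edge (i=2, c=-2) to (i=3, c=3): slope 5, span 1
Factored form: p(x) = 3 ⊗ (x ⊕ (-5)) ⊗ (x ⊕ 7/2) ⊗ (x ⊕ 7/2)
Answer: roots = -5 (mult 1), 7/2 (mult 2)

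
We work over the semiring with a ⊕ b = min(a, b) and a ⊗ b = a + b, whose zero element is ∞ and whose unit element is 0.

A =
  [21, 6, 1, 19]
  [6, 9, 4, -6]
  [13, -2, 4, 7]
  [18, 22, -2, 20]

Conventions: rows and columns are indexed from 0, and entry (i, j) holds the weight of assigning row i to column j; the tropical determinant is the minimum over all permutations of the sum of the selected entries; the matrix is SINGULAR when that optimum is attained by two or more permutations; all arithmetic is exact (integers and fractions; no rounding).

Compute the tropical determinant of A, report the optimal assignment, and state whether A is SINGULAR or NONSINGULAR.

σ = (0, 1, 2, 3): 21 + 9 + 4 + 20 = 54
σ = (0, 1, 3, 2): 21 + 9 + 7 + (-2) = 35
σ = (0, 2, 1, 3): 21 + 4 + (-2) + 20 = 43
σ = (0, 2, 3, 1): 21 + 4 + 7 + 22 = 54
σ = (0, 3, 1, 2): 21 + (-6) + (-2) + (-2) = 11
σ = (0, 3, 2, 1): 21 + (-6) + 4 + 22 = 41
σ = (1, 0, 2, 3): 6 + 6 + 4 + 20 = 36
σ = (1, 0, 3, 2): 6 + 6 + 7 + (-2) = 17
σ = (1, 2, 0, 3): 6 + 4 + 13 + 20 = 43
σ = (1, 2, 3, 0): 6 + 4 + 7 + 18 = 35
σ = (1, 3, 0, 2): 6 + (-6) + 13 + (-2) = 11
σ = (1, 3, 2, 0): 6 + (-6) + 4 + 18 = 22
σ = (2, 0, 1, 3): 1 + 6 + (-2) + 20 = 25
σ = (2, 0, 3, 1): 1 + 6 + 7 + 22 = 36
σ = (2, 1, 0, 3): 1 + 9 + 13 + 20 = 43
σ = (2, 1, 3, 0): 1 + 9 + 7 + 18 = 35
σ = (2, 3, 0, 1): 1 + (-6) + 13 + 22 = 30
σ = (2, 3, 1, 0): 1 + (-6) + (-2) + 18 = 11
σ = (3, 0, 1, 2): 19 + 6 + (-2) + (-2) = 21
σ = (3, 0, 2, 1): 19 + 6 + 4 + 22 = 51
σ = (3, 1, 0, 2): 19 + 9 + 13 + (-2) = 39
σ = (3, 1, 2, 0): 19 + 9 + 4 + 18 = 50
σ = (3, 2, 0, 1): 19 + 4 + 13 + 22 = 58
σ = (3, 2, 1, 0): 19 + 4 + (-2) + 18 = 39
Optimal value attained by: σ = (0, 3, 1, 2).
Answer: det⊕(A) = 11; verdict: SINGULAR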